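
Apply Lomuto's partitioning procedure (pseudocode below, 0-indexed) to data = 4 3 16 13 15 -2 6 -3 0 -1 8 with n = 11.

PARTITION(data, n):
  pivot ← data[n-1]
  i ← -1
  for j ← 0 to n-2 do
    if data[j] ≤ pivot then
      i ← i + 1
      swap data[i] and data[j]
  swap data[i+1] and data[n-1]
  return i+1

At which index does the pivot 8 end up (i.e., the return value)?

7

pivot=8, i=-1
j=0: 4≤8, i=0, swap(0,0) ⇒ 4 3 16 13 15 -2 6 -3 0 -1 8
j=1: 3≤8, i=1, swap(1,1) ⇒ 4 3 16 13 15 -2 6 -3 0 -1 8
j=2: 16>8, skip
j=3: 13>8, skip
j=4: 15>8, skip
j=5: -2≤8, i=2, swap(2,5) ⇒ 4 3 -2 13 15 16 6 -3 0 -1 8
j=6: 6≤8, i=3, swap(3,6) ⇒ 4 3 -2 6 15 16 13 -3 0 -1 8
j=7: -3≤8, i=4, swap(4,7) ⇒ 4 3 -2 6 -3 16 13 15 0 -1 8
j=8: 0≤8, i=5, swap(5,8) ⇒ 4 3 -2 6 -3 0 13 15 16 -1 8
j=9: -1≤8, i=6, swap(6,9) ⇒ 4 3 -2 6 -3 0 -1 15 16 13 8
swap(7,10) ⇒ 4 3 -2 6 -3 0 -1 8 16 13 15; return 7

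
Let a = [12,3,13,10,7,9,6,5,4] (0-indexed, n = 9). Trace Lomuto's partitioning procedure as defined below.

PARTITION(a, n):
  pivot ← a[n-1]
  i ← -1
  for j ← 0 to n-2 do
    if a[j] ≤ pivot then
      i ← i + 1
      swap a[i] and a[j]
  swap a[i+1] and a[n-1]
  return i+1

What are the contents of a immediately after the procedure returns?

[3,4,13,10,7,9,6,5,12]

pivot = a[8] = 4; i = -1
j=0: a[0]=12 > 4 → no swap
j=1: a[1]=3 ≤ 4 → i=0, swap a[0],a[1] → [3,12,13,10,7,9,6,5,4]
j=2: a[2]=13 > 4 → no swap
j=3: a[3]=10 > 4 → no swap
j=4: a[4]=7 > 4 → no swap
j=5: a[5]=9 > 4 → no swap
j=6: a[6]=6 > 4 → no swap
j=7: a[7]=5 > 4 → no swap
final swap a[1],a[8] → [3,4,13,10,7,9,6,5,12]; return 1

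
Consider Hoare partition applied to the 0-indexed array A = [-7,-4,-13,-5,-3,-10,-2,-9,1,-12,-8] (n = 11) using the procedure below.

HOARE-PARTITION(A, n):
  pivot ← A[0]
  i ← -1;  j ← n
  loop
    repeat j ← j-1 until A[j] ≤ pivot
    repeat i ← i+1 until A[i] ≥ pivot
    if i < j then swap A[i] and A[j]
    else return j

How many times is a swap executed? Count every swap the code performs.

4

pivot = A[0] = -7; i = -1, j = 11
j→10 (A[10]=-8≤-7), i→0 (A[0]=-7≥-7); i<j, swap → [-8,-4,-13,-5,-3,-10,-2,-9,1,-12,-7]
j→9 (A[9]=-12≤-7), i→1 (A[1]=-4≥-7); i<j, swap → [-8,-12,-13,-5,-3,-10,-2,-9,1,-4,-7]
j→7 (A[7]=-9≤-7), i→3 (A[3]=-5≥-7); i<j, swap → [-8,-12,-13,-9,-3,-10,-2,-5,1,-4,-7]
j→5 (A[5]=-10≤-7), i→4 (A[4]=-3≥-7); i<j, swap → [-8,-12,-13,-9,-10,-3,-2,-5,1,-4,-7]
j→4, i→5; i≥j, return j=4. A = [-8,-12,-13,-9,-10,-3,-2,-5,1,-4,-7]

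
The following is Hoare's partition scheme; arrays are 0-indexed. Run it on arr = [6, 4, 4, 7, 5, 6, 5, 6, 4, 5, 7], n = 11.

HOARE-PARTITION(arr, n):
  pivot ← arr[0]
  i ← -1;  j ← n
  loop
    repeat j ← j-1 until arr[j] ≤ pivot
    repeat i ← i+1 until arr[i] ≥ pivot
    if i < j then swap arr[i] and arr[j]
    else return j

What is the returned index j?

6

pivot = arr[0] = 6; i = -1, j = 11
j→9 (arr[9]=5≤6), i→0 (arr[0]=6≥6); i<j, swap → [5, 4, 4, 7, 5, 6, 5, 6, 4, 6, 7]
j→8 (arr[8]=4≤6), i→3 (arr[3]=7≥6); i<j, swap → [5, 4, 4, 4, 5, 6, 5, 6, 7, 6, 7]
j→7 (arr[7]=6≤6), i→5 (arr[5]=6≥6); i<j, swap → [5, 4, 4, 4, 5, 6, 5, 6, 7, 6, 7]
j→6, i→7; i≥j, return j=6. arr = [5, 4, 4, 4, 5, 6, 5, 6, 7, 6, 7]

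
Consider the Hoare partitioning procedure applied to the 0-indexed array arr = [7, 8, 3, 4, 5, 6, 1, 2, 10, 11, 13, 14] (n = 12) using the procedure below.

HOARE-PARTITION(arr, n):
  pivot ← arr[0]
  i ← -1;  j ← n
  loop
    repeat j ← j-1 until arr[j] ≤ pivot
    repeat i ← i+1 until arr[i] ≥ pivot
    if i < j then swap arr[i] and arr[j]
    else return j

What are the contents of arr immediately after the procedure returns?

pivot = arr[0] = 7; i = -1, j = 12
j→7 (arr[7]=2≤7), i→0 (arr[0]=7≥7); i<j, swap → [2, 8, 3, 4, 5, 6, 1, 7, 10, 11, 13, 14]
j→6 (arr[6]=1≤7), i→1 (arr[1]=8≥7); i<j, swap → [2, 1, 3, 4, 5, 6, 8, 7, 10, 11, 13, 14]
j→5, i→6; i≥j, return j=5. arr = [2, 1, 3, 4, 5, 6, 8, 7, 10, 11, 13, 14]

[2, 1, 3, 4, 5, 6, 8, 7, 10, 11, 13, 14]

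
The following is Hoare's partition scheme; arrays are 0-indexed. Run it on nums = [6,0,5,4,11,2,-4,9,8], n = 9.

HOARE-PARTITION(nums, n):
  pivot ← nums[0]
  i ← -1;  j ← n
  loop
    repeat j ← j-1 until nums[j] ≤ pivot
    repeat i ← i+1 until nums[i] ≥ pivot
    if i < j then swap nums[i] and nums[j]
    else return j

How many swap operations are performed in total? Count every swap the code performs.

pivot = nums[0] = 6; i = -1, j = 9
j→6 (nums[6]=-4≤6), i→0 (nums[0]=6≥6); i<j, swap → [-4,0,5,4,11,2,6,9,8]
j→5 (nums[5]=2≤6), i→4 (nums[4]=11≥6); i<j, swap → [-4,0,5,4,2,11,6,9,8]
j→4, i→5; i≥j, return j=4. nums = [-4,0,5,4,2,11,6,9,8]

2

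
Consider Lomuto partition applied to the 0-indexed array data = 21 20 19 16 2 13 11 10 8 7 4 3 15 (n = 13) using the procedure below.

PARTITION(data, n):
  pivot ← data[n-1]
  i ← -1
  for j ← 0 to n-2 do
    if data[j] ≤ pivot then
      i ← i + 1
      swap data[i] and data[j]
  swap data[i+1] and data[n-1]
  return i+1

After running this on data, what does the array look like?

pivot = data[12] = 15; i = -1
j=0: data[0]=21 > 15 → no swap
j=1: data[1]=20 > 15 → no swap
j=2: data[2]=19 > 15 → no swap
j=3: data[3]=16 > 15 → no swap
j=4: data[4]=2 ≤ 15 → i=0, swap data[0],data[4] → 2 20 19 16 21 13 11 10 8 7 4 3 15
j=5: data[5]=13 ≤ 15 → i=1, swap data[1],data[5] → 2 13 19 16 21 20 11 10 8 7 4 3 15
j=6: data[6]=11 ≤ 15 → i=2, swap data[2],data[6] → 2 13 11 16 21 20 19 10 8 7 4 3 15
j=7: data[7]=10 ≤ 15 → i=3, swap data[3],data[7] → 2 13 11 10 21 20 19 16 8 7 4 3 15
j=8: data[8]=8 ≤ 15 → i=4, swap data[4],data[8] → 2 13 11 10 8 20 19 16 21 7 4 3 15
j=9: data[9]=7 ≤ 15 → i=5, swap data[5],data[9] → 2 13 11 10 8 7 19 16 21 20 4 3 15
j=10: data[10]=4 ≤ 15 → i=6, swap data[6],data[10] → 2 13 11 10 8 7 4 16 21 20 19 3 15
j=11: data[11]=3 ≤ 15 → i=7, swap data[7],data[11] → 2 13 11 10 8 7 4 3 21 20 19 16 15
final swap data[8],data[12] → 2 13 11 10 8 7 4 3 15 20 19 16 21; return 8

2 13 11 10 8 7 4 3 15 20 19 16 21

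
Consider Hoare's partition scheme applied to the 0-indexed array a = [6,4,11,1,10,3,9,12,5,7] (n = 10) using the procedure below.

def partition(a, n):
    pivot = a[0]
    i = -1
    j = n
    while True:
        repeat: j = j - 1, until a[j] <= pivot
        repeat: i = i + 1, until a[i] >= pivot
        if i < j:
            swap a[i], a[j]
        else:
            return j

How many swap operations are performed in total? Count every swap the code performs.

2

pivot=6
j stops at 8 (5), i stops at 0 (6); swap ⇒ [5,4,11,1,10,3,9,12,6,7]
j stops at 5 (3), i stops at 2 (11); swap ⇒ [5,4,3,1,10,11,9,12,6,7]
j stops at 3, i stops at 4; i≥j ⇒ return 3. a=[5,4,3,1,10,11,9,12,6,7]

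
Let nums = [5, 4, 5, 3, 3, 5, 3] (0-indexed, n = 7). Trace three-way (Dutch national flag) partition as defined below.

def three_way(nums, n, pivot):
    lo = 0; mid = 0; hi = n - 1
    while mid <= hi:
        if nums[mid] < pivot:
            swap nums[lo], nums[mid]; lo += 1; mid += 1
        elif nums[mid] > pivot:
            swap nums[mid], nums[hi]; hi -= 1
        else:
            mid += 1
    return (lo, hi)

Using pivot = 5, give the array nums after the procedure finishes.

[4, 3, 3, 3, 5, 5, 5]

pivot = 5; lo=0, mid=0, hi=6
nums[mid]=5=5: mid=1
nums[mid]=4<5: swap nums[0],nums[1]; lo=1,mid=2 → [4, 5, 5, 3, 3, 5, 3]
nums[mid]=5=5: mid=3
nums[mid]=3<5: swap nums[1],nums[3]; lo=2,mid=4 → [4, 3, 5, 5, 3, 5, 3]
nums[mid]=3<5: swap nums[2],nums[4]; lo=3,mid=5 → [4, 3, 3, 5, 5, 5, 3]
nums[mid]=5=5: mid=6
nums[mid]=3<5: swap nums[3],nums[6]; lo=4,mid=7 → [4, 3, 3, 3, 5, 5, 5]
end: lo=4, hi=6; nums = [4, 3, 3, 3, 5, 5, 5]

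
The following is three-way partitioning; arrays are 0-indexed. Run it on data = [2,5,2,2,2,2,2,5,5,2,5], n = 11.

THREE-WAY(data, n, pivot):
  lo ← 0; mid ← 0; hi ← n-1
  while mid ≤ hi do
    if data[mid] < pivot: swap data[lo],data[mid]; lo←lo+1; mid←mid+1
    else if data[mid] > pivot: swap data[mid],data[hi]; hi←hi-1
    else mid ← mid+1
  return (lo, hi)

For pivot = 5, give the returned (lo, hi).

(7, 10)

pivot = 5; lo=0, mid=0, hi=10
data[mid]=2<5: swap data[0],data[0]; lo=1,mid=1 → [2,5,2,2,2,2,2,5,5,2,5]
data[mid]=5=5: mid=2
data[mid]=2<5: swap data[1],data[2]; lo=2,mid=3 → [2,2,5,2,2,2,2,5,5,2,5]
data[mid]=2<5: swap data[2],data[3]; lo=3,mid=4 → [2,2,2,5,2,2,2,5,5,2,5]
data[mid]=2<5: swap data[3],data[4]; lo=4,mid=5 → [2,2,2,2,5,2,2,5,5,2,5]
data[mid]=2<5: swap data[4],data[5]; lo=5,mid=6 → [2,2,2,2,2,5,2,5,5,2,5]
data[mid]=2<5: swap data[5],data[6]; lo=6,mid=7 → [2,2,2,2,2,2,5,5,5,2,5]
data[mid]=5=5: mid=8
data[mid]=5=5: mid=9
data[mid]=2<5: swap data[6],data[9]; lo=7,mid=10 → [2,2,2,2,2,2,2,5,5,5,5]
data[mid]=5=5: mid=11
end: lo=7, hi=10; data = [2,2,2,2,2,2,2,5,5,5,5]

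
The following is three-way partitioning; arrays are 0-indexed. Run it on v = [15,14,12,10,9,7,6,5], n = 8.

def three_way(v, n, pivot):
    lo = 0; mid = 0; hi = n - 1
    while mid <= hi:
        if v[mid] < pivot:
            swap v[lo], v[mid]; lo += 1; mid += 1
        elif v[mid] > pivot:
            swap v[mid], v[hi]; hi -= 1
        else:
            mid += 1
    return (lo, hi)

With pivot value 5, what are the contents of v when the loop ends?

lo=0 mid=0 hi=7
15>5: swap(0,7), hi=6 ⇒ [5,14,12,10,9,7,6,15]
5=5: mid=1
14>5: swap(1,6), hi=5 ⇒ [5,6,12,10,9,7,14,15]
6>5: swap(1,5), hi=4 ⇒ [5,7,12,10,9,6,14,15]
7>5: swap(1,4), hi=3 ⇒ [5,9,12,10,7,6,14,15]
9>5: swap(1,3), hi=2 ⇒ [5,10,12,9,7,6,14,15]
10>5: swap(1,2), hi=1 ⇒ [5,12,10,9,7,6,14,15]
12>5: swap(1,1), hi=0 ⇒ [5,12,10,9,7,6,14,15]
done. lo=0 hi=0; v=[5,12,10,9,7,6,14,15]

[5,12,10,9,7,6,14,15]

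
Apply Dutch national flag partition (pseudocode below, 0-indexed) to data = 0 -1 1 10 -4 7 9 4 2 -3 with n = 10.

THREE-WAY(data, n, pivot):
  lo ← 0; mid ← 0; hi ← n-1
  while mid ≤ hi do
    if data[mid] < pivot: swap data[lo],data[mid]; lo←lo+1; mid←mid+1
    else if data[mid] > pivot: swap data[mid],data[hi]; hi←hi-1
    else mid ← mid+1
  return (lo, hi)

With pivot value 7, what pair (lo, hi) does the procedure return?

lo=0 mid=0 hi=9
0<7: swap(0,0), lo=1 mid=1 ⇒ 0 -1 1 10 -4 7 9 4 2 -3
-1<7: swap(1,1), lo=2 mid=2 ⇒ 0 -1 1 10 -4 7 9 4 2 -3
1<7: swap(2,2), lo=3 mid=3 ⇒ 0 -1 1 10 -4 7 9 4 2 -3
10>7: swap(3,9), hi=8 ⇒ 0 -1 1 -3 -4 7 9 4 2 10
-3<7: swap(3,3), lo=4 mid=4 ⇒ 0 -1 1 -3 -4 7 9 4 2 10
-4<7: swap(4,4), lo=5 mid=5 ⇒ 0 -1 1 -3 -4 7 9 4 2 10
7=7: mid=6
9>7: swap(6,8), hi=7 ⇒ 0 -1 1 -3 -4 7 2 4 9 10
2<7: swap(5,6), lo=6 mid=7 ⇒ 0 -1 1 -3 -4 2 7 4 9 10
4<7: swap(6,7), lo=7 mid=8 ⇒ 0 -1 1 -3 -4 2 4 7 9 10
done. lo=7 hi=7; data=0 -1 1 -3 -4 2 4 7 9 10

(7, 7)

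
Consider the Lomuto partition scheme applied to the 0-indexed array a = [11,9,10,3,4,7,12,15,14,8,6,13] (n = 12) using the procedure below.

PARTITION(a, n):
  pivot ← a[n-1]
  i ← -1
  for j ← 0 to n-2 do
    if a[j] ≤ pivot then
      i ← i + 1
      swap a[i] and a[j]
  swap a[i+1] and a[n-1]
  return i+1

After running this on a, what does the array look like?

[11,9,10,3,4,7,12,8,6,13,14,15]

pivot=13, i=-1
j=0: 11≤13, i=0, swap(0,0) ⇒ [11,9,10,3,4,7,12,15,14,8,6,13]
j=1: 9≤13, i=1, swap(1,1) ⇒ [11,9,10,3,4,7,12,15,14,8,6,13]
j=2: 10≤13, i=2, swap(2,2) ⇒ [11,9,10,3,4,7,12,15,14,8,6,13]
j=3: 3≤13, i=3, swap(3,3) ⇒ [11,9,10,3,4,7,12,15,14,8,6,13]
j=4: 4≤13, i=4, swap(4,4) ⇒ [11,9,10,3,4,7,12,15,14,8,6,13]
j=5: 7≤13, i=5, swap(5,5) ⇒ [11,9,10,3,4,7,12,15,14,8,6,13]
j=6: 12≤13, i=6, swap(6,6) ⇒ [11,9,10,3,4,7,12,15,14,8,6,13]
j=7: 15>13, skip
j=8: 14>13, skip
j=9: 8≤13, i=7, swap(7,9) ⇒ [11,9,10,3,4,7,12,8,14,15,6,13]
j=10: 6≤13, i=8, swap(8,10) ⇒ [11,9,10,3,4,7,12,8,6,15,14,13]
swap(9,11) ⇒ [11,9,10,3,4,7,12,8,6,13,14,15]; return 9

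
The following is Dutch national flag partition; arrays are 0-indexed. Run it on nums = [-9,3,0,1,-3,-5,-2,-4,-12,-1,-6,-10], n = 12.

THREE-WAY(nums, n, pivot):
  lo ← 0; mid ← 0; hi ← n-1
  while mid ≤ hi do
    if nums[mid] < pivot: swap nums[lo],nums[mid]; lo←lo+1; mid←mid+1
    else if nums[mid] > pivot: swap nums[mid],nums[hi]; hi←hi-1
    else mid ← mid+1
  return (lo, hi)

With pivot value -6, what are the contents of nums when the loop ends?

lo=0 mid=0 hi=11
-9<-6: swap(0,0), lo=1 mid=1 ⇒ [-9,3,0,1,-3,-5,-2,-4,-12,-1,-6,-10]
3>-6: swap(1,11), hi=10 ⇒ [-9,-10,0,1,-3,-5,-2,-4,-12,-1,-6,3]
-10<-6: swap(1,1), lo=2 mid=2 ⇒ [-9,-10,0,1,-3,-5,-2,-4,-12,-1,-6,3]
0>-6: swap(2,10), hi=9 ⇒ [-9,-10,-6,1,-3,-5,-2,-4,-12,-1,0,3]
-6=-6: mid=3
1>-6: swap(3,9), hi=8 ⇒ [-9,-10,-6,-1,-3,-5,-2,-4,-12,1,0,3]
-1>-6: swap(3,8), hi=7 ⇒ [-9,-10,-6,-12,-3,-5,-2,-4,-1,1,0,3]
-12<-6: swap(2,3), lo=3 mid=4 ⇒ [-9,-10,-12,-6,-3,-5,-2,-4,-1,1,0,3]
-3>-6: swap(4,7), hi=6 ⇒ [-9,-10,-12,-6,-4,-5,-2,-3,-1,1,0,3]
-4>-6: swap(4,6), hi=5 ⇒ [-9,-10,-12,-6,-2,-5,-4,-3,-1,1,0,3]
-2>-6: swap(4,5), hi=4 ⇒ [-9,-10,-12,-6,-5,-2,-4,-3,-1,1,0,3]
-5>-6: swap(4,4), hi=3 ⇒ [-9,-10,-12,-6,-5,-2,-4,-3,-1,1,0,3]
done. lo=3 hi=3; nums=[-9,-10,-12,-6,-5,-2,-4,-3,-1,1,0,3]

[-9,-10,-12,-6,-5,-2,-4,-3,-1,1,0,3]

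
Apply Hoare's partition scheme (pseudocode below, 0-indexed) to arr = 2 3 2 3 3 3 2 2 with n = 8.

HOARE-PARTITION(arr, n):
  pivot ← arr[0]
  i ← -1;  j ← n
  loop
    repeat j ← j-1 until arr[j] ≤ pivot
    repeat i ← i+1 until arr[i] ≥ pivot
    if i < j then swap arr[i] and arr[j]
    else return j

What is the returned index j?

pivot = arr[0] = 2; i = -1, j = 8
j→7 (arr[7]=2≤2), i→0 (arr[0]=2≥2); i<j, swap → 2 3 2 3 3 3 2 2
j→6 (arr[6]=2≤2), i→1 (arr[1]=3≥2); i<j, swap → 2 2 2 3 3 3 3 2
j→2, i→2; i≥j, return j=2. arr = 2 2 2 3 3 3 3 2

2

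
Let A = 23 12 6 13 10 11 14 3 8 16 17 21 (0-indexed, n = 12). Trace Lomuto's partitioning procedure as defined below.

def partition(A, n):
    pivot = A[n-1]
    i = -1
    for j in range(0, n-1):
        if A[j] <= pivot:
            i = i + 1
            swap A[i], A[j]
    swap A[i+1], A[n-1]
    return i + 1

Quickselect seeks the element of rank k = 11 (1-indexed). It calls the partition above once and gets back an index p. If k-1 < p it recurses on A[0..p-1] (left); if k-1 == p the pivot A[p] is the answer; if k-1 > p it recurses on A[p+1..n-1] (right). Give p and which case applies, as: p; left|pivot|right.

pivot=21, i=-1
j=0: 23>21, skip
j=1: 12≤21, i=0, swap(0,1) ⇒ 12 23 6 13 10 11 14 3 8 16 17 21
j=2: 6≤21, i=1, swap(1,2) ⇒ 12 6 23 13 10 11 14 3 8 16 17 21
j=3: 13≤21, i=2, swap(2,3) ⇒ 12 6 13 23 10 11 14 3 8 16 17 21
j=4: 10≤21, i=3, swap(3,4) ⇒ 12 6 13 10 23 11 14 3 8 16 17 21
j=5: 11≤21, i=4, swap(4,5) ⇒ 12 6 13 10 11 23 14 3 8 16 17 21
j=6: 14≤21, i=5, swap(5,6) ⇒ 12 6 13 10 11 14 23 3 8 16 17 21
j=7: 3≤21, i=6, swap(6,7) ⇒ 12 6 13 10 11 14 3 23 8 16 17 21
j=8: 8≤21, i=7, swap(7,8) ⇒ 12 6 13 10 11 14 3 8 23 16 17 21
j=9: 16≤21, i=8, swap(8,9) ⇒ 12 6 13 10 11 14 3 8 16 23 17 21
j=10: 17≤21, i=9, swap(9,10) ⇒ 12 6 13 10 11 14 3 8 16 17 23 21
swap(10,11) ⇒ 12 6 13 10 11 14 3 8 16 17 21 23; return 10
p = 10; k-1 = 10 == 10 ⇒ pivot

10; pivot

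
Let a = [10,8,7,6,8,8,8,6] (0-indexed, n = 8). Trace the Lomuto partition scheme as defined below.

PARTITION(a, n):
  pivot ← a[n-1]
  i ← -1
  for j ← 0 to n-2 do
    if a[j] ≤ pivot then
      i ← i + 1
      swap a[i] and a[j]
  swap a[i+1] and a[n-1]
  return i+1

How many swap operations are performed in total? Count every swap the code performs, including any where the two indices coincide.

pivot = a[7] = 6; i = -1
j=0: a[0]=10 > 6 → no swap
j=1: a[1]=8 > 6 → no swap
j=2: a[2]=7 > 6 → no swap
j=3: a[3]=6 ≤ 6 → i=0, swap a[0],a[3] → [6,8,7,10,8,8,8,6]
j=4: a[4]=8 > 6 → no swap
j=5: a[5]=8 > 6 → no swap
j=6: a[6]=8 > 6 → no swap
final swap a[1],a[7] → [6,6,7,10,8,8,8,8]; return 1

2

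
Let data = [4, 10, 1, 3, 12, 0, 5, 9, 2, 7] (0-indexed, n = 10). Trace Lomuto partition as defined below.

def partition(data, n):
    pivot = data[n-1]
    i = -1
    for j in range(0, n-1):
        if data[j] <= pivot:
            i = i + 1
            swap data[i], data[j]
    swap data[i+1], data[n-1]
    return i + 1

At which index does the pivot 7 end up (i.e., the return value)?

pivot=7, i=-1
j=0: 4≤7, i=0, swap(0,0) ⇒ [4, 10, 1, 3, 12, 0, 5, 9, 2, 7]
j=1: 10>7, skip
j=2: 1≤7, i=1, swap(1,2) ⇒ [4, 1, 10, 3, 12, 0, 5, 9, 2, 7]
j=3: 3≤7, i=2, swap(2,3) ⇒ [4, 1, 3, 10, 12, 0, 5, 9, 2, 7]
j=4: 12>7, skip
j=5: 0≤7, i=3, swap(3,5) ⇒ [4, 1, 3, 0, 12, 10, 5, 9, 2, 7]
j=6: 5≤7, i=4, swap(4,6) ⇒ [4, 1, 3, 0, 5, 10, 12, 9, 2, 7]
j=7: 9>7, skip
j=8: 2≤7, i=5, swap(5,8) ⇒ [4, 1, 3, 0, 5, 2, 12, 9, 10, 7]
swap(6,9) ⇒ [4, 1, 3, 0, 5, 2, 7, 9, 10, 12]; return 6

6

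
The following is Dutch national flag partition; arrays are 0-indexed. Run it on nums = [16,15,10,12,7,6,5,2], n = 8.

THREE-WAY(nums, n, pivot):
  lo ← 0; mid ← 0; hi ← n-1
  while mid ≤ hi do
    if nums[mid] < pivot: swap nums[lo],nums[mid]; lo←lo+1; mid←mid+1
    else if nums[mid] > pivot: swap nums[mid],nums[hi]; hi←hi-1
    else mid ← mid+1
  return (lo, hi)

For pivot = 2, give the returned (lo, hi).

lo=0 mid=0 hi=7
16>2: swap(0,7), hi=6 ⇒ [2,15,10,12,7,6,5,16]
2=2: mid=1
15>2: swap(1,6), hi=5 ⇒ [2,5,10,12,7,6,15,16]
5>2: swap(1,5), hi=4 ⇒ [2,6,10,12,7,5,15,16]
6>2: swap(1,4), hi=3 ⇒ [2,7,10,12,6,5,15,16]
7>2: swap(1,3), hi=2 ⇒ [2,12,10,7,6,5,15,16]
12>2: swap(1,2), hi=1 ⇒ [2,10,12,7,6,5,15,16]
10>2: swap(1,1), hi=0 ⇒ [2,10,12,7,6,5,15,16]
done. lo=0 hi=0; nums=[2,10,12,7,6,5,15,16]

(0, 0)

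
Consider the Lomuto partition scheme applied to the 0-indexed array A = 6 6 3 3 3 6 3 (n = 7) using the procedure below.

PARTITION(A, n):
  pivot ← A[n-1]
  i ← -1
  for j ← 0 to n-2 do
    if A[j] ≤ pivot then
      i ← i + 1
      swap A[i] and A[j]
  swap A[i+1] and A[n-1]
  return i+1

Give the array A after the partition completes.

pivot=3, i=-1
j=0: 6>3, skip
j=1: 6>3, skip
j=2: 3≤3, i=0, swap(0,2) ⇒ 3 6 6 3 3 6 3
j=3: 3≤3, i=1, swap(1,3) ⇒ 3 3 6 6 3 6 3
j=4: 3≤3, i=2, swap(2,4) ⇒ 3 3 3 6 6 6 3
j=5: 6>3, skip
swap(3,6) ⇒ 3 3 3 3 6 6 6; return 3

3 3 3 3 6 6 6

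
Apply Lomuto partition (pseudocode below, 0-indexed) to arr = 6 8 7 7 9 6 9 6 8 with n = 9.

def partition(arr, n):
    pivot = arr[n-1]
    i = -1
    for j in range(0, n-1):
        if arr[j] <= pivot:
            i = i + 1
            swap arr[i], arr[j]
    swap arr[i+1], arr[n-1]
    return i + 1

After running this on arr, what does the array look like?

6 8 7 7 6 6 8 9 9

pivot=8, i=-1
j=0: 6≤8, i=0, swap(0,0) ⇒ 6 8 7 7 9 6 9 6 8
j=1: 8≤8, i=1, swap(1,1) ⇒ 6 8 7 7 9 6 9 6 8
j=2: 7≤8, i=2, swap(2,2) ⇒ 6 8 7 7 9 6 9 6 8
j=3: 7≤8, i=3, swap(3,3) ⇒ 6 8 7 7 9 6 9 6 8
j=4: 9>8, skip
j=5: 6≤8, i=4, swap(4,5) ⇒ 6 8 7 7 6 9 9 6 8
j=6: 9>8, skip
j=7: 6≤8, i=5, swap(5,7) ⇒ 6 8 7 7 6 6 9 9 8
swap(6,8) ⇒ 6 8 7 7 6 6 8 9 9; return 6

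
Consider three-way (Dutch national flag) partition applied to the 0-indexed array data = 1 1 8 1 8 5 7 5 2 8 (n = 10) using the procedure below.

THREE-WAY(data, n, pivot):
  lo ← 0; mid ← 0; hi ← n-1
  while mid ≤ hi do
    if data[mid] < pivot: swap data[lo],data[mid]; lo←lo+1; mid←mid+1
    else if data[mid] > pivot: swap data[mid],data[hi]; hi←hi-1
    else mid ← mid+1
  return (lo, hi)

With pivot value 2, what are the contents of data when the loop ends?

1 1 1 2 5 7 5 8 8 8

lo=0 mid=0 hi=9
1<2: swap(0,0), lo=1 mid=1 ⇒ 1 1 8 1 8 5 7 5 2 8
1<2: swap(1,1), lo=2 mid=2 ⇒ 1 1 8 1 8 5 7 5 2 8
8>2: swap(2,9), hi=8 ⇒ 1 1 8 1 8 5 7 5 2 8
8>2: swap(2,8), hi=7 ⇒ 1 1 2 1 8 5 7 5 8 8
2=2: mid=3
1<2: swap(2,3), lo=3 mid=4 ⇒ 1 1 1 2 8 5 7 5 8 8
8>2: swap(4,7), hi=6 ⇒ 1 1 1 2 5 5 7 8 8 8
5>2: swap(4,6), hi=5 ⇒ 1 1 1 2 7 5 5 8 8 8
7>2: swap(4,5), hi=4 ⇒ 1 1 1 2 5 7 5 8 8 8
5>2: swap(4,4), hi=3 ⇒ 1 1 1 2 5 7 5 8 8 8
done. lo=3 hi=3; data=1 1 1 2 5 7 5 8 8 8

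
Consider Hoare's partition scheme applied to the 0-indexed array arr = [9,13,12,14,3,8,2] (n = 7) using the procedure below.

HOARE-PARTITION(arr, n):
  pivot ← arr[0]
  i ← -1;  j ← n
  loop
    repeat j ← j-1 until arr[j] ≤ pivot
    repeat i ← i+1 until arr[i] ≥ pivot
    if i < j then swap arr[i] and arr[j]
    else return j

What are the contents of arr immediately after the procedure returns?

pivot = arr[0] = 9; i = -1, j = 7
j→6 (arr[6]=2≤9), i→0 (arr[0]=9≥9); i<j, swap → [2,13,12,14,3,8,9]
j→5 (arr[5]=8≤9), i→1 (arr[1]=13≥9); i<j, swap → [2,8,12,14,3,13,9]
j→4 (arr[4]=3≤9), i→2 (arr[2]=12≥9); i<j, swap → [2,8,3,14,12,13,9]
j→2, i→3; i≥j, return j=2. arr = [2,8,3,14,12,13,9]

[2,8,3,14,12,13,9]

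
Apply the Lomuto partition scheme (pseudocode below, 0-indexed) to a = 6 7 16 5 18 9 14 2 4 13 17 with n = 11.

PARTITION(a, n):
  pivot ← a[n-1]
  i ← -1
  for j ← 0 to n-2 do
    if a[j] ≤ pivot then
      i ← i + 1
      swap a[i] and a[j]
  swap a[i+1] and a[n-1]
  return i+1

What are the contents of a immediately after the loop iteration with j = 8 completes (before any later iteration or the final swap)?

pivot=17, i=-1
j=0: 6≤17, i=0, swap(0,0) ⇒ 6 7 16 5 18 9 14 2 4 13 17
j=1: 7≤17, i=1, swap(1,1) ⇒ 6 7 16 5 18 9 14 2 4 13 17
j=2: 16≤17, i=2, swap(2,2) ⇒ 6 7 16 5 18 9 14 2 4 13 17
j=3: 5≤17, i=3, swap(3,3) ⇒ 6 7 16 5 18 9 14 2 4 13 17
j=4: 18>17, skip
j=5: 9≤17, i=4, swap(4,5) ⇒ 6 7 16 5 9 18 14 2 4 13 17
j=6: 14≤17, i=5, swap(5,6) ⇒ 6 7 16 5 9 14 18 2 4 13 17
j=7: 2≤17, i=6, swap(6,7) ⇒ 6 7 16 5 9 14 2 18 4 13 17
j=8: 4≤17, i=7, swap(7,8) ⇒ 6 7 16 5 9 14 2 4 18 13 17
(after j=8) a = 6 7 16 5 9 14 2 4 18 13 17

6 7 16 5 9 14 2 4 18 13 17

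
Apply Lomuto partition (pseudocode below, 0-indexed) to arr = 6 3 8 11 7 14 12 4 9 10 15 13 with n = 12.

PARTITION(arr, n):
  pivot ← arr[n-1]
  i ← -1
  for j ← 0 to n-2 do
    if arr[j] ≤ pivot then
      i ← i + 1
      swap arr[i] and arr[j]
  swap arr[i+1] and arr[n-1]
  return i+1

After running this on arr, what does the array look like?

pivot = arr[11] = 13; i = -1
j=0: arr[0]=6 ≤ 13 → i=0, swap arr[0],arr[0] (no change) → 6 3 8 11 7 14 12 4 9 10 15 13
j=1: arr[1]=3 ≤ 13 → i=1, swap arr[1],arr[1] (no change) → 6 3 8 11 7 14 12 4 9 10 15 13
j=2: arr[2]=8 ≤ 13 → i=2, swap arr[2],arr[2] (no change) → 6 3 8 11 7 14 12 4 9 10 15 13
j=3: arr[3]=11 ≤ 13 → i=3, swap arr[3],arr[3] (no change) → 6 3 8 11 7 14 12 4 9 10 15 13
j=4: arr[4]=7 ≤ 13 → i=4, swap arr[4],arr[4] (no change) → 6 3 8 11 7 14 12 4 9 10 15 13
j=5: arr[5]=14 > 13 → no swap
j=6: arr[6]=12 ≤ 13 → i=5, swap arr[5],arr[6] → 6 3 8 11 7 12 14 4 9 10 15 13
j=7: arr[7]=4 ≤ 13 → i=6, swap arr[6],arr[7] → 6 3 8 11 7 12 4 14 9 10 15 13
j=8: arr[8]=9 ≤ 13 → i=7, swap arr[7],arr[8] → 6 3 8 11 7 12 4 9 14 10 15 13
j=9: arr[9]=10 ≤ 13 → i=8, swap arr[8],arr[9] → 6 3 8 11 7 12 4 9 10 14 15 13
j=10: arr[10]=15 > 13 → no swap
final swap arr[9],arr[11] → 6 3 8 11 7 12 4 9 10 13 15 14; return 9

6 3 8 11 7 12 4 9 10 13 15 14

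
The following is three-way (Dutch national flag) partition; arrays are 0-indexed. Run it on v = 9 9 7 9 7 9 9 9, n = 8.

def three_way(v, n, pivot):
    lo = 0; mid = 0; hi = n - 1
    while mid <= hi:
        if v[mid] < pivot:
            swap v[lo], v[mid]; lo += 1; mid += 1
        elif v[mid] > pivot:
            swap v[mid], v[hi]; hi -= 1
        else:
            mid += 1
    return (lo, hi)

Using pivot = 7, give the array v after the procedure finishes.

lo=0 mid=0 hi=7
9>7: swap(0,7), hi=6 ⇒ 9 9 7 9 7 9 9 9
9>7: swap(0,6), hi=5 ⇒ 9 9 7 9 7 9 9 9
9>7: swap(0,5), hi=4 ⇒ 9 9 7 9 7 9 9 9
9>7: swap(0,4), hi=3 ⇒ 7 9 7 9 9 9 9 9
7=7: mid=1
9>7: swap(1,3), hi=2 ⇒ 7 9 7 9 9 9 9 9
9>7: swap(1,2), hi=1 ⇒ 7 7 9 9 9 9 9 9
7=7: mid=2
done. lo=0 hi=1; v=7 7 9 9 9 9 9 9

7 7 9 9 9 9 9 9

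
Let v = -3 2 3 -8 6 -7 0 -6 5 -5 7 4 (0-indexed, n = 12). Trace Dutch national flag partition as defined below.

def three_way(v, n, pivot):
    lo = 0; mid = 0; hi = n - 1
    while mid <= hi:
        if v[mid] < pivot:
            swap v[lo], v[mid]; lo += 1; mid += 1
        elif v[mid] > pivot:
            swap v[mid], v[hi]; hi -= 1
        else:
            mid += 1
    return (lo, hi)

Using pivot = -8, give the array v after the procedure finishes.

-8 3 2 6 -7 0 -6 5 -5 7 4 -3

pivot = -8; lo=0, mid=0, hi=11
v[mid]=-3>-8: swap v[0],v[11]; hi=10 → 4 2 3 -8 6 -7 0 -6 5 -5 7 -3
v[mid]=4>-8: swap v[0],v[10]; hi=9 → 7 2 3 -8 6 -7 0 -6 5 -5 4 -3
v[mid]=7>-8: swap v[0],v[9]; hi=8 → -5 2 3 -8 6 -7 0 -6 5 7 4 -3
v[mid]=-5>-8: swap v[0],v[8]; hi=7 → 5 2 3 -8 6 -7 0 -6 -5 7 4 -3
v[mid]=5>-8: swap v[0],v[7]; hi=6 → -6 2 3 -8 6 -7 0 5 -5 7 4 -3
v[mid]=-6>-8: swap v[0],v[6]; hi=5 → 0 2 3 -8 6 -7 -6 5 -5 7 4 -3
v[mid]=0>-8: swap v[0],v[5]; hi=4 → -7 2 3 -8 6 0 -6 5 -5 7 4 -3
v[mid]=-7>-8: swap v[0],v[4]; hi=3 → 6 2 3 -8 -7 0 -6 5 -5 7 4 -3
v[mid]=6>-8: swap v[0],v[3]; hi=2 → -8 2 3 6 -7 0 -6 5 -5 7 4 -3
v[mid]=-8=-8: mid=1
v[mid]=2>-8: swap v[1],v[2]; hi=1 → -8 3 2 6 -7 0 -6 5 -5 7 4 -3
v[mid]=3>-8: swap v[1],v[1]; hi=0 → -8 3 2 6 -7 0 -6 5 -5 7 4 -3
end: lo=0, hi=0; v = -8 3 2 6 -7 0 -6 5 -5 7 4 -3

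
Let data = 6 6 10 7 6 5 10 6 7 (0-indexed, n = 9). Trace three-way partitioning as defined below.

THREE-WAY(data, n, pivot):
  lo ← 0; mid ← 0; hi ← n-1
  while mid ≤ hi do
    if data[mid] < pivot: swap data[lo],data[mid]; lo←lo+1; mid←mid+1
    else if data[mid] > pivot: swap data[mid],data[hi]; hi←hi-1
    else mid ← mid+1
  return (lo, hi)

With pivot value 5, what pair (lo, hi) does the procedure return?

(0, 0)

pivot = 5; lo=0, mid=0, hi=8
data[mid]=6>5: swap data[0],data[8]; hi=7 → 7 6 10 7 6 5 10 6 6
data[mid]=7>5: swap data[0],data[7]; hi=6 → 6 6 10 7 6 5 10 7 6
data[mid]=6>5: swap data[0],data[6]; hi=5 → 10 6 10 7 6 5 6 7 6
data[mid]=10>5: swap data[0],data[5]; hi=4 → 5 6 10 7 6 10 6 7 6
data[mid]=5=5: mid=1
data[mid]=6>5: swap data[1],data[4]; hi=3 → 5 6 10 7 6 10 6 7 6
data[mid]=6>5: swap data[1],data[3]; hi=2 → 5 7 10 6 6 10 6 7 6
data[mid]=7>5: swap data[1],data[2]; hi=1 → 5 10 7 6 6 10 6 7 6
data[mid]=10>5: swap data[1],data[1]; hi=0 → 5 10 7 6 6 10 6 7 6
end: lo=0, hi=0; data = 5 10 7 6 6 10 6 7 6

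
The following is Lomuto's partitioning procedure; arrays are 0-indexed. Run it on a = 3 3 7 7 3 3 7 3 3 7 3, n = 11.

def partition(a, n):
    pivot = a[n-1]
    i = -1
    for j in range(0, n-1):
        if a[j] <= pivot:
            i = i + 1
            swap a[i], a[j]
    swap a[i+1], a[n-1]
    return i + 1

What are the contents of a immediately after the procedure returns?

pivot=3, i=-1
j=0: 3≤3, i=0, swap(0,0) ⇒ 3 3 7 7 3 3 7 3 3 7 3
j=1: 3≤3, i=1, swap(1,1) ⇒ 3 3 7 7 3 3 7 3 3 7 3
j=2: 7>3, skip
j=3: 7>3, skip
j=4: 3≤3, i=2, swap(2,4) ⇒ 3 3 3 7 7 3 7 3 3 7 3
j=5: 3≤3, i=3, swap(3,5) ⇒ 3 3 3 3 7 7 7 3 3 7 3
j=6: 7>3, skip
j=7: 3≤3, i=4, swap(4,7) ⇒ 3 3 3 3 3 7 7 7 3 7 3
j=8: 3≤3, i=5, swap(5,8) ⇒ 3 3 3 3 3 3 7 7 7 7 3
j=9: 7>3, skip
swap(6,10) ⇒ 3 3 3 3 3 3 3 7 7 7 7; return 6

3 3 3 3 3 3 3 7 7 7 7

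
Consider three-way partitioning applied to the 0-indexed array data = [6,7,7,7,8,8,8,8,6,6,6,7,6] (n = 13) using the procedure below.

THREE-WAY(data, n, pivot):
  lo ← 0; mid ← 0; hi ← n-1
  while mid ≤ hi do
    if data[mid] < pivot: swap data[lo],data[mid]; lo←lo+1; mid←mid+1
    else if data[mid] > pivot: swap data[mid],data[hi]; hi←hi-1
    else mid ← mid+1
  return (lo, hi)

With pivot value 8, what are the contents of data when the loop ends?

lo=0 mid=0 hi=12
6<8: swap(0,0), lo=1 mid=1 ⇒ [6,7,7,7,8,8,8,8,6,6,6,7,6]
7<8: swap(1,1), lo=2 mid=2 ⇒ [6,7,7,7,8,8,8,8,6,6,6,7,6]
7<8: swap(2,2), lo=3 mid=3 ⇒ [6,7,7,7,8,8,8,8,6,6,6,7,6]
7<8: swap(3,3), lo=4 mid=4 ⇒ [6,7,7,7,8,8,8,8,6,6,6,7,6]
8=8: mid=5
8=8: mid=6
8=8: mid=7
8=8: mid=8
6<8: swap(4,8), lo=5 mid=9 ⇒ [6,7,7,7,6,8,8,8,8,6,6,7,6]
6<8: swap(5,9), lo=6 mid=10 ⇒ [6,7,7,7,6,6,8,8,8,8,6,7,6]
6<8: swap(6,10), lo=7 mid=11 ⇒ [6,7,7,7,6,6,6,8,8,8,8,7,6]
7<8: swap(7,11), lo=8 mid=12 ⇒ [6,7,7,7,6,6,6,7,8,8,8,8,6]
6<8: swap(8,12), lo=9 mid=13 ⇒ [6,7,7,7,6,6,6,7,6,8,8,8,8]
done. lo=9 hi=12; data=[6,7,7,7,6,6,6,7,6,8,8,8,8]

[6,7,7,7,6,6,6,7,6,8,8,8,8]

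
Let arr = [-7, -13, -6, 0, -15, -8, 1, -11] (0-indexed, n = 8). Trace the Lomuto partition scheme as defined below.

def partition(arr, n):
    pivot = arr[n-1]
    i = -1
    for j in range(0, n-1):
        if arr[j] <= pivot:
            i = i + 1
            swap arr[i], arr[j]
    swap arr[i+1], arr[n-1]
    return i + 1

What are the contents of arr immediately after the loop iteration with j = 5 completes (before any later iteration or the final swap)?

pivot = arr[7] = -11; i = -1
j=0: arr[0]=-7 > -11 → no swap
j=1: arr[1]=-13 ≤ -11 → i=0, swap arr[0],arr[1] → [-13, -7, -6, 0, -15, -8, 1, -11]
j=2: arr[2]=-6 > -11 → no swap
j=3: arr[3]=0 > -11 → no swap
j=4: arr[4]=-15 ≤ -11 → i=1, swap arr[1],arr[4] → [-13, -15, -6, 0, -7, -8, 1, -11]
j=5: arr[5]=-8 > -11 → no swap
(after j=5) arr = [-13, -15, -6, 0, -7, -8, 1, -11]

[-13, -15, -6, 0, -7, -8, 1, -11]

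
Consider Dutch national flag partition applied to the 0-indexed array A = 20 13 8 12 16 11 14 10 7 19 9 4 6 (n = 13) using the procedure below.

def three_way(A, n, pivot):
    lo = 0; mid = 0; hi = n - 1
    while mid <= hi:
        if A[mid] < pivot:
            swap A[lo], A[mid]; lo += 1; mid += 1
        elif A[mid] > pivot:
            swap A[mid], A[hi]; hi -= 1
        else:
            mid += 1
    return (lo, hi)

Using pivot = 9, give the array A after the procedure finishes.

6 4 8 7 9 14 10 11 19 16 12 13 20

lo=0 mid=0 hi=12
20>9: swap(0,12), hi=11 ⇒ 6 13 8 12 16 11 14 10 7 19 9 4 20
6<9: swap(0,0), lo=1 mid=1 ⇒ 6 13 8 12 16 11 14 10 7 19 9 4 20
13>9: swap(1,11), hi=10 ⇒ 6 4 8 12 16 11 14 10 7 19 9 13 20
4<9: swap(1,1), lo=2 mid=2 ⇒ 6 4 8 12 16 11 14 10 7 19 9 13 20
8<9: swap(2,2), lo=3 mid=3 ⇒ 6 4 8 12 16 11 14 10 7 19 9 13 20
12>9: swap(3,10), hi=9 ⇒ 6 4 8 9 16 11 14 10 7 19 12 13 20
9=9: mid=4
16>9: swap(4,9), hi=8 ⇒ 6 4 8 9 19 11 14 10 7 16 12 13 20
19>9: swap(4,8), hi=7 ⇒ 6 4 8 9 7 11 14 10 19 16 12 13 20
7<9: swap(3,4), lo=4 mid=5 ⇒ 6 4 8 7 9 11 14 10 19 16 12 13 20
11>9: swap(5,7), hi=6 ⇒ 6 4 8 7 9 10 14 11 19 16 12 13 20
10>9: swap(5,6), hi=5 ⇒ 6 4 8 7 9 14 10 11 19 16 12 13 20
14>9: swap(5,5), hi=4 ⇒ 6 4 8 7 9 14 10 11 19 16 12 13 20
done. lo=4 hi=4; A=6 4 8 7 9 14 10 11 19 16 12 13 20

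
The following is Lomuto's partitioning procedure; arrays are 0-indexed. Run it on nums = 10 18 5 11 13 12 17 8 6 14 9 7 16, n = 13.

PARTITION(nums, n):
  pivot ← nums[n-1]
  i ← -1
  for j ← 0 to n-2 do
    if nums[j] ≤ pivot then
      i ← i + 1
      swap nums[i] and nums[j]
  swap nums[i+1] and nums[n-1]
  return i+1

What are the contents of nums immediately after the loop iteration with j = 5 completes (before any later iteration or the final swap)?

10 5 11 13 12 18 17 8 6 14 9 7 16

pivot=16, i=-1
j=0: 10≤16, i=0, swap(0,0) ⇒ 10 18 5 11 13 12 17 8 6 14 9 7 16
j=1: 18>16, skip
j=2: 5≤16, i=1, swap(1,2) ⇒ 10 5 18 11 13 12 17 8 6 14 9 7 16
j=3: 11≤16, i=2, swap(2,3) ⇒ 10 5 11 18 13 12 17 8 6 14 9 7 16
j=4: 13≤16, i=3, swap(3,4) ⇒ 10 5 11 13 18 12 17 8 6 14 9 7 16
j=5: 12≤16, i=4, swap(4,5) ⇒ 10 5 11 13 12 18 17 8 6 14 9 7 16
(after j=5) nums = 10 5 11 13 12 18 17 8 6 14 9 7 16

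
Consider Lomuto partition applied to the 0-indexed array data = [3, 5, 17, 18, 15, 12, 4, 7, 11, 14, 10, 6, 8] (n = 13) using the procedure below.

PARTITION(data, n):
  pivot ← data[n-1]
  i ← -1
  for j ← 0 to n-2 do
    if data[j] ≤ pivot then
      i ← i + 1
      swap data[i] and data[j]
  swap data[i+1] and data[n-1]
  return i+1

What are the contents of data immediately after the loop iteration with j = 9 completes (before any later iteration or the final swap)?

[3, 5, 4, 7, 15, 12, 17, 18, 11, 14, 10, 6, 8]

pivot=8, i=-1
j=0: 3≤8, i=0, swap(0,0) ⇒ [3, 5, 17, 18, 15, 12, 4, 7, 11, 14, 10, 6, 8]
j=1: 5≤8, i=1, swap(1,1) ⇒ [3, 5, 17, 18, 15, 12, 4, 7, 11, 14, 10, 6, 8]
j=2: 17>8, skip
j=3: 18>8, skip
j=4: 15>8, skip
j=5: 12>8, skip
j=6: 4≤8, i=2, swap(2,6) ⇒ [3, 5, 4, 18, 15, 12, 17, 7, 11, 14, 10, 6, 8]
j=7: 7≤8, i=3, swap(3,7) ⇒ [3, 5, 4, 7, 15, 12, 17, 18, 11, 14, 10, 6, 8]
j=8: 11>8, skip
j=9: 14>8, skip
(after j=9) data = [3, 5, 4, 7, 15, 12, 17, 18, 11, 14, 10, 6, 8]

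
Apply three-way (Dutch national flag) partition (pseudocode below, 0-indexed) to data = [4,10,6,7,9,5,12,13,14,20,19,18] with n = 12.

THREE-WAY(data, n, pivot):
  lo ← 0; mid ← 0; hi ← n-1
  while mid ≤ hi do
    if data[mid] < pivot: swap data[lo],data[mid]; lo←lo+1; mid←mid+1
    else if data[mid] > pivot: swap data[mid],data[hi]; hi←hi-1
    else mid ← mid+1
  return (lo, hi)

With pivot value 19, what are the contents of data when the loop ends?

pivot = 19; lo=0, mid=0, hi=11
data[mid]=4<19: swap data[0],data[0]; lo=1,mid=1 → [4,10,6,7,9,5,12,13,14,20,19,18]
data[mid]=10<19: swap data[1],data[1]; lo=2,mid=2 → [4,10,6,7,9,5,12,13,14,20,19,18]
data[mid]=6<19: swap data[2],data[2]; lo=3,mid=3 → [4,10,6,7,9,5,12,13,14,20,19,18]
data[mid]=7<19: swap data[3],data[3]; lo=4,mid=4 → [4,10,6,7,9,5,12,13,14,20,19,18]
data[mid]=9<19: swap data[4],data[4]; lo=5,mid=5 → [4,10,6,7,9,5,12,13,14,20,19,18]
data[mid]=5<19: swap data[5],data[5]; lo=6,mid=6 → [4,10,6,7,9,5,12,13,14,20,19,18]
data[mid]=12<19: swap data[6],data[6]; lo=7,mid=7 → [4,10,6,7,9,5,12,13,14,20,19,18]
data[mid]=13<19: swap data[7],data[7]; lo=8,mid=8 → [4,10,6,7,9,5,12,13,14,20,19,18]
data[mid]=14<19: swap data[8],data[8]; lo=9,mid=9 → [4,10,6,7,9,5,12,13,14,20,19,18]
data[mid]=20>19: swap data[9],data[11]; hi=10 → [4,10,6,7,9,5,12,13,14,18,19,20]
data[mid]=18<19: swap data[9],data[9]; lo=10,mid=10 → [4,10,6,7,9,5,12,13,14,18,19,20]
data[mid]=19=19: mid=11
end: lo=10, hi=10; data = [4,10,6,7,9,5,12,13,14,18,19,20]

[4,10,6,7,9,5,12,13,14,18,19,20]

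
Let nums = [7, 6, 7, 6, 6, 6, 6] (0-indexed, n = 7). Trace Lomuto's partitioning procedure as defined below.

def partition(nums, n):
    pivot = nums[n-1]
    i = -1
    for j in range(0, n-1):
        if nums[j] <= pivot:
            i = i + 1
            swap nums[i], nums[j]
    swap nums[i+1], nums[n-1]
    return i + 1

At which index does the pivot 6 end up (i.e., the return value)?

4

pivot=6, i=-1
j=0: 7>6, skip
j=1: 6≤6, i=0, swap(0,1) ⇒ [6, 7, 7, 6, 6, 6, 6]
j=2: 7>6, skip
j=3: 6≤6, i=1, swap(1,3) ⇒ [6, 6, 7, 7, 6, 6, 6]
j=4: 6≤6, i=2, swap(2,4) ⇒ [6, 6, 6, 7, 7, 6, 6]
j=5: 6≤6, i=3, swap(3,5) ⇒ [6, 6, 6, 6, 7, 7, 6]
swap(4,6) ⇒ [6, 6, 6, 6, 6, 7, 7]; return 4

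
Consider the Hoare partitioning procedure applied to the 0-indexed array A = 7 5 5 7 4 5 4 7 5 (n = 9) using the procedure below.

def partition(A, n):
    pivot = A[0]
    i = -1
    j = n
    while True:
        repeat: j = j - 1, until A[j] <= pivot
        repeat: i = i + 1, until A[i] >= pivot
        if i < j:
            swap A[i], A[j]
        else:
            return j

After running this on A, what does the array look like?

pivot=7
j stops at 8 (5), i stops at 0 (7); swap ⇒ 5 5 5 7 4 5 4 7 7
j stops at 7 (7), i stops at 3 (7); swap ⇒ 5 5 5 7 4 5 4 7 7
j stops at 6, i stops at 7; i≥j ⇒ return 6. A=5 5 5 7 4 5 4 7 7

5 5 5 7 4 5 4 7 7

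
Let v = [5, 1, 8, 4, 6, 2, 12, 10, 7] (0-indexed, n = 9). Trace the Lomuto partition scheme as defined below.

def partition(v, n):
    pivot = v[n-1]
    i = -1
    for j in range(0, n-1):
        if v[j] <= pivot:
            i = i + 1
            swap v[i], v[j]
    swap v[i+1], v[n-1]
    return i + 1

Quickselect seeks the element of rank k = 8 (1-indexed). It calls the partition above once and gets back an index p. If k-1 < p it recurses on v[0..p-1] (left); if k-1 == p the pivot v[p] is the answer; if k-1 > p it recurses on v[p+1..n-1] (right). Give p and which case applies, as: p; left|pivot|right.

pivot = v[8] = 7; i = -1
j=0: v[0]=5 ≤ 7 → i=0, swap v[0],v[0] (no change) → [5, 1, 8, 4, 6, 2, 12, 10, 7]
j=1: v[1]=1 ≤ 7 → i=1, swap v[1],v[1] (no change) → [5, 1, 8, 4, 6, 2, 12, 10, 7]
j=2: v[2]=8 > 7 → no swap
j=3: v[3]=4 ≤ 7 → i=2, swap v[2],v[3] → [5, 1, 4, 8, 6, 2, 12, 10, 7]
j=4: v[4]=6 ≤ 7 → i=3, swap v[3],v[4] → [5, 1, 4, 6, 8, 2, 12, 10, 7]
j=5: v[5]=2 ≤ 7 → i=4, swap v[4],v[5] → [5, 1, 4, 6, 2, 8, 12, 10, 7]
j=6: v[6]=12 > 7 → no swap
j=7: v[7]=10 > 7 → no swap
final swap v[5],v[8] → [5, 1, 4, 6, 2, 7, 12, 10, 8]; return 5
p = 5; k-1 = 7 > 5 ⇒ right

5; right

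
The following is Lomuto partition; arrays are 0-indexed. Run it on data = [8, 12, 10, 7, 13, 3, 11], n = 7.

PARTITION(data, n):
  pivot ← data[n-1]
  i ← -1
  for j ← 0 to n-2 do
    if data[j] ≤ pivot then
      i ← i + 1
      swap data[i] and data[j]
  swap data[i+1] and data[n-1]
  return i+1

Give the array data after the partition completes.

pivot = data[6] = 11; i = -1
j=0: data[0]=8 ≤ 11 → i=0, swap data[0],data[0] (no change) → [8, 12, 10, 7, 13, 3, 11]
j=1: data[1]=12 > 11 → no swap
j=2: data[2]=10 ≤ 11 → i=1, swap data[1],data[2] → [8, 10, 12, 7, 13, 3, 11]
j=3: data[3]=7 ≤ 11 → i=2, swap data[2],data[3] → [8, 10, 7, 12, 13, 3, 11]
j=4: data[4]=13 > 11 → no swap
j=5: data[5]=3 ≤ 11 → i=3, swap data[3],data[5] → [8, 10, 7, 3, 13, 12, 11]
final swap data[4],data[6] → [8, 10, 7, 3, 11, 12, 13]; return 4

[8, 10, 7, 3, 11, 12, 13]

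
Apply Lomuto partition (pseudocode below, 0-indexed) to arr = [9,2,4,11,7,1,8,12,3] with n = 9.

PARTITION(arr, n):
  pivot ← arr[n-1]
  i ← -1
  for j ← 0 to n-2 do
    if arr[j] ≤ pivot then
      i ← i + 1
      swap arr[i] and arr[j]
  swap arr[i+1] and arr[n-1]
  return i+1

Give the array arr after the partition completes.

[2,1,3,11,7,9,8,12,4]

pivot=3, i=-1
j=0: 9>3, skip
j=1: 2≤3, i=0, swap(0,1) ⇒ [2,9,4,11,7,1,8,12,3]
j=2: 4>3, skip
j=3: 11>3, skip
j=4: 7>3, skip
j=5: 1≤3, i=1, swap(1,5) ⇒ [2,1,4,11,7,9,8,12,3]
j=6: 8>3, skip
j=7: 12>3, skip
swap(2,8) ⇒ [2,1,3,11,7,9,8,12,4]; return 2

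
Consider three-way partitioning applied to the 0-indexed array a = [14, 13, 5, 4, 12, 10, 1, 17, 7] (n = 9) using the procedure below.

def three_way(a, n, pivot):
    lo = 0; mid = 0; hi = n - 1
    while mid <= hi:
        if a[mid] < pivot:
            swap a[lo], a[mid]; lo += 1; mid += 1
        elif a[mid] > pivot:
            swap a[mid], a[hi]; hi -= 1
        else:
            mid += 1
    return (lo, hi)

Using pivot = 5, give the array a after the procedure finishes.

[1, 4, 5, 12, 10, 13, 17, 7, 14]

lo=0 mid=0 hi=8
14>5: swap(0,8), hi=7 ⇒ [7, 13, 5, 4, 12, 10, 1, 17, 14]
7>5: swap(0,7), hi=6 ⇒ [17, 13, 5, 4, 12, 10, 1, 7, 14]
17>5: swap(0,6), hi=5 ⇒ [1, 13, 5, 4, 12, 10, 17, 7, 14]
1<5: swap(0,0), lo=1 mid=1 ⇒ [1, 13, 5, 4, 12, 10, 17, 7, 14]
13>5: swap(1,5), hi=4 ⇒ [1, 10, 5, 4, 12, 13, 17, 7, 14]
10>5: swap(1,4), hi=3 ⇒ [1, 12, 5, 4, 10, 13, 17, 7, 14]
12>5: swap(1,3), hi=2 ⇒ [1, 4, 5, 12, 10, 13, 17, 7, 14]
4<5: swap(1,1), lo=2 mid=2 ⇒ [1, 4, 5, 12, 10, 13, 17, 7, 14]
5=5: mid=3
done. lo=2 hi=2; a=[1, 4, 5, 12, 10, 13, 17, 7, 14]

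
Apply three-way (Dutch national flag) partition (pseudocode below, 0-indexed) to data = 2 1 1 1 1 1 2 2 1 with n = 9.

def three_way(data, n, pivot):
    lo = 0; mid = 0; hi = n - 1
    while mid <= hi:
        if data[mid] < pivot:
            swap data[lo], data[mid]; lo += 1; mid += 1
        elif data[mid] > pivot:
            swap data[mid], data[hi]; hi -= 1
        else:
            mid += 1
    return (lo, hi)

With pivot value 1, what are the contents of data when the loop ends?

pivot = 1; lo=0, mid=0, hi=8
data[mid]=2>1: swap data[0],data[8]; hi=7 → 1 1 1 1 1 1 2 2 2
data[mid]=1=1: mid=1
data[mid]=1=1: mid=2
data[mid]=1=1: mid=3
data[mid]=1=1: mid=4
data[mid]=1=1: mid=5
data[mid]=1=1: mid=6
data[mid]=2>1: swap data[6],data[7]; hi=6 → 1 1 1 1 1 1 2 2 2
data[mid]=2>1: swap data[6],data[6]; hi=5 → 1 1 1 1 1 1 2 2 2
end: lo=0, hi=5; data = 1 1 1 1 1 1 2 2 2

1 1 1 1 1 1 2 2 2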